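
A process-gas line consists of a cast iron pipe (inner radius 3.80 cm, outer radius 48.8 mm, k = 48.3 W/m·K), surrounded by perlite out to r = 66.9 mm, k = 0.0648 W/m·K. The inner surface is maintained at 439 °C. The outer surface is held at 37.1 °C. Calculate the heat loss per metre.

Treat each layer as a resistance in series:
  R'_cast iron = ln(0.0488/0.0380)/(2πk) = 0.2501/(2π·48.3) = 8.243×10^-4 m·K/W
  R'_perlite = ln(0.0669/0.0488)/(2πk) = 0.3155/(2π·0.0648) = 0.7748 m·K/W
ΣR = 8.243×10^-4 + 0.7748 = 0.7756 m·K/W
Q' = ΔT/ΣR = (439 °C − 37.1 °C)/0.7756 = 518 W/m

Q' = 518 W/m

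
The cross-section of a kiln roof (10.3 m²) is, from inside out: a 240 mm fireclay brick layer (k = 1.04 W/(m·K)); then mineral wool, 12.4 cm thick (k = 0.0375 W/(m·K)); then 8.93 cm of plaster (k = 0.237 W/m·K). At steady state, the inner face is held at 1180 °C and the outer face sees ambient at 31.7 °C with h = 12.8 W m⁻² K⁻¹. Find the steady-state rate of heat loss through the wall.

Q = 2960 W

Resistance network (inner→outer):
  R_fireclay brick = L/(kA) = 0.240/(1.04·10.3) = 0.02240 K/W
  R_mineral wool = L/(kA) = 0.124/(0.0375·10.3) = 0.3210 K/W
  R_plaster = L/(kA) = 0.0893/(0.237·10.3) = 0.03658 K/W
  R_conv,out = 1/(hA) = 1/(12.8·10.3) = 0.007585 K/W
ΣR = 0.02240 + 0.3210 + 0.03658 + 0.007585 = 0.3876 K/W
Q = ΔT/ΣR = (1180 °C − 31.7 °C)/0.3876 = 2960 W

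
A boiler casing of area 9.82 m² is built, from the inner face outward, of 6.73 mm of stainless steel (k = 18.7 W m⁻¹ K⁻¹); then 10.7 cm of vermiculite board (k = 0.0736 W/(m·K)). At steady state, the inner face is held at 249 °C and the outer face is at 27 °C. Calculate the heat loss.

Series thermal resistances, inner to outer:
  R_stainless steel = L/(kA) = 0.00673/(18.7·9.82) = 3.665×10^-5 K/W
  R_vermiculite board = L/(kA) = 0.107/(0.0736·9.82) = 0.1480 K/W
ΣR = 3.665×10^-5 + 0.1480 = 0.1480 K/W
Q = ΔT/ΣR = (249 °C − 27 °C)/0.1480 = 1500 W

Q = 1500 W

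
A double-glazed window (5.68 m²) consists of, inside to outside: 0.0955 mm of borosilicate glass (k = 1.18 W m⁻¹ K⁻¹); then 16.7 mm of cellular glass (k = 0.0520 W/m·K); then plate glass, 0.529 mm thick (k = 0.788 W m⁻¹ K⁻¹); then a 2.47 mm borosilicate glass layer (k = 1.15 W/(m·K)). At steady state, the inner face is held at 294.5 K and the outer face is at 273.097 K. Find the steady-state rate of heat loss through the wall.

Q = 375 W

Series thermal resistances, inner to outer:
  R_borosilicate glass = L/(kA) = 9.55×10^-5/(1.18·5.68) = 1.425×10^-5 K/W
  R_cellular glass = L/(kA) = 0.0167/(0.0520·5.68) = 0.05654 K/W
  R_plate glass = L/(kA) = 5.29×10^-4/(0.788·5.68) = 1.182×10^-4 K/W
  R_borosilicate glass = L/(kA) = 0.00247/(1.15·5.68) = 3.781×10^-4 K/W
ΣR = 1.425×10^-5 + 0.05654 + 1.182×10^-4 + 3.781×10^-4 = 0.05705 K/W
Q = ΔT/ΣR = (294.5 K − 273.097 K)/0.05705 = 375 W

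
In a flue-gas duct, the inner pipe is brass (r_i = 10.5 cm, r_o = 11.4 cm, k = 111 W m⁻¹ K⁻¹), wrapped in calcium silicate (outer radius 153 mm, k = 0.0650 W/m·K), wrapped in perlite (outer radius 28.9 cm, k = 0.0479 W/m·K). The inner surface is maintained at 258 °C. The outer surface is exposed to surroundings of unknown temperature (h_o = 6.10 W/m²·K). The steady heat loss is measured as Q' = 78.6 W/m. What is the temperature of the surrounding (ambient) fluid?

T_out = 28.2 °C

Series resistances:
  R'_brass = ln(0.114/0.105)/(2πk) = 0.08224/(2π·111) = 1.179×10^-4 m·K/W
  R'_calcium silicate = ln(0.153/0.114)/(2πk) = 0.2942/(2π·0.0650) = 0.7205 m·K/W
  R'_perlite = ln(0.289/0.153)/(2πk) = 0.6360/(2π·0.0479) = 2.113 m·K/W
  R'_conv,out = 1/(2πr h) = 1/(2π·0.289·6.10) = 0.09028 m·K/W
ΣR = 2.924 m·K/W
ΔT = Q'·ΣR = 78.6 × 2.924 = 229.8 K
Heat flows outward, so T_out = T_in − ΔT = 258 − 229.8 = 28.2 °C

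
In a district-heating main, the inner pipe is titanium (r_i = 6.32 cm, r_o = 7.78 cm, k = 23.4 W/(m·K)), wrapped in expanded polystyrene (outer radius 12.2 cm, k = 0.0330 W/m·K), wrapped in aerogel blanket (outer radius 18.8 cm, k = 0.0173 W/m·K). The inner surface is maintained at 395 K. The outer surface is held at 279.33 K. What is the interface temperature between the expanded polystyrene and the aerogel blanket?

T = 354.2 K

Treat each layer as a resistance in series:
  R'_titanium = ln(0.0778/0.0632)/(2πk) = 0.2078/(2π·23.4) = 0.001414 m·K/W
  R'_expanded polystyrene = ln(0.122/0.0778)/(2πk) = 0.4499/(2π·0.0330) = 2.170 m·K/W
  R'_aerogel blanket = ln(0.188/0.122)/(2πk) = 0.4324/(2π·0.0173) = 3.978 m·K/W
ΣR = 0.001414 + 2.170 + 3.978 = 6.149 m·K/W
Q' = ΔT/ΣR = (395 K − 279.33 K)/6.149 = 18.81 W/m
From the inner boundary to the expanded polystyrene/aerogel blanket interface, ΣR_partial = 2.171 m·K/W.
T_interface = T_in − Q'·ΣR_partial = 395 K − (18.81)(2.171) = 354.2 K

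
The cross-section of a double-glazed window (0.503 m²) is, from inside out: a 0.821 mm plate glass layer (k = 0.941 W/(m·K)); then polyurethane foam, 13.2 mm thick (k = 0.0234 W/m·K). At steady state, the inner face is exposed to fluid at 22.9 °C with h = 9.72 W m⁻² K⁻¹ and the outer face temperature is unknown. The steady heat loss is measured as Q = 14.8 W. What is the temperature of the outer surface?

T_out = 3.25 °C

Series resistances:
  R_conv,in = 1/(hA) = 1/(9.72·0.503) = 0.2045 K/W
  R_plate glass = L/(kA) = 8.21×10^-4/(0.941·0.503) = 0.001735 K/W
  R_polyurethane foam = L/(kA) = 0.0132/(0.0234·0.503) = 1.121 K/W
ΣR = 1.328 K/W
ΔT = Q·ΣR = 14.8 × 1.328 = 19.65 K
Heat flows outward, so T_out = T_in − ΔT = 22.9 − 19.65 = 3.25 °C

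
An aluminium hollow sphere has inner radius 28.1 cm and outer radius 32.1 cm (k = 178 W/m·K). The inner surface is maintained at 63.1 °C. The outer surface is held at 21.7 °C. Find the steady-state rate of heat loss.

Q = 4πk·ΔT/(1/r₁ − 1/r₂) = 4π × 178 × 41.4 / (1/0.281 − 1/0.321) = 2.09×10^5 W

Q = 2.09×10^5 W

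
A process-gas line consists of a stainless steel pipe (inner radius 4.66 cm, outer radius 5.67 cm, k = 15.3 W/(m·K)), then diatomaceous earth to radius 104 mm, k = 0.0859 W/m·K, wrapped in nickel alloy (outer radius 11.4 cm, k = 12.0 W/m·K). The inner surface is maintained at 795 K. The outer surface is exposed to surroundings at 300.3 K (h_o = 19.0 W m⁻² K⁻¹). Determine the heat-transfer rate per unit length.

Q' = 412 W/m

Resistance network (inner→outer):
  R'_stainless steel = ln(0.0567/0.0466)/(2πk) = 0.1962/(2π·15.3) = 0.002041 m·K/W
  R'_diatomaceous earth = ln(0.104/0.0567)/(2πk) = 0.6066/(2π·0.0859) = 1.124 m·K/W
  R'_nickel alloy = ln(0.114/0.104)/(2πk) = 0.09181/(2π·12.0) = 0.001218 m·K/W
  R'_conv,out = 1/(2πr h) = 1/(2π·0.114·19.0) = 0.07348 m·K/W
ΣR = 0.002041 + 1.124 + 0.001218 + 0.07348 = 1.201 m·K/W
Q' = ΔT/ΣR = (795 K − 300.3 K)/1.201 = 412 W/m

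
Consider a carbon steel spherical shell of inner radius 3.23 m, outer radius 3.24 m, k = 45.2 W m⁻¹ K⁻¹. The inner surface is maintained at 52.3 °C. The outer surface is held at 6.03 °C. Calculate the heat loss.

Q = 27500 kW

Q = 4πk·ΔT/(1/r₁ − 1/r₂) = 4π × 45.2 × 46.27 / (1/3.23 − 1/3.24) = 2.75×10^7 W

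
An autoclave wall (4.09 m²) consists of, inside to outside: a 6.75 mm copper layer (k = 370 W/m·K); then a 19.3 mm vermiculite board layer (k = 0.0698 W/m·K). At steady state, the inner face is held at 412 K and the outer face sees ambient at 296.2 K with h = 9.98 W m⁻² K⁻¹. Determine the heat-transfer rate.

Q = 1260 W

Treat each layer as a resistance in series:
  R_copper = L/(kA) = 0.00675/(370·4.09) = 4.460×10^-6 K/W
  R_vermiculite board = L/(kA) = 0.0193/(0.0698·4.09) = 0.06760 K/W
  R_conv,out = 1/(hA) = 1/(9.98·4.09) = 0.02450 K/W
ΣR = 4.460×10^-6 + 0.06760 + 0.02450 = 0.09210 K/W
Q = ΔT/ΣR = (412 K − 296.2 K)/0.09210 = 1260 W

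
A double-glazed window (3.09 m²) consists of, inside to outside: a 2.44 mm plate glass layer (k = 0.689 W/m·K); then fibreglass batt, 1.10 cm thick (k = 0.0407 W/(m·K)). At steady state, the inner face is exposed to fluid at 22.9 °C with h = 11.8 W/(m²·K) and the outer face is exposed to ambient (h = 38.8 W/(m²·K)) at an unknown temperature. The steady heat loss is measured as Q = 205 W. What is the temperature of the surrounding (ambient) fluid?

Series resistances:
  R_conv,in = 1/(hA) = 1/(11.8·3.09) = 0.02743 K/W
  R_plate glass = L/(kA) = 0.00244/(0.689·3.09) = 0.001146 K/W
  R_fibreglass batt = L/(kA) = 0.0110/(0.0407·3.09) = 0.08747 K/W
  R_conv,out = 1/(hA) = 1/(38.8·3.09) = 0.008341 K/W
ΣR = 0.1244 K/W
ΔT = Q·ΣR = 205 × 0.1244 = 25.50 K
Heat flows outward, so T_out = T_in − ΔT = 22.9 − 25.50 = -2.60 °C

T_out = -2.60 °C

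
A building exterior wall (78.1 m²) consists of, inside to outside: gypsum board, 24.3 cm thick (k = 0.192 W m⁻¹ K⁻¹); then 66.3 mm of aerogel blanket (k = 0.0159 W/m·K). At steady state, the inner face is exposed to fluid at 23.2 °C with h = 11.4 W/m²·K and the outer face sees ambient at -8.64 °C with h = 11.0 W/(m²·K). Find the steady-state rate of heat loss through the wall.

Series thermal resistances, inner to outer:
  R_conv,in = 1/(hA) = 1/(11.4·78.1) = 0.001123 K/W
  R_gypsum board = L/(kA) = 0.243/(0.192·78.1) = 0.01621 K/W
  R_aerogel blanket = L/(kA) = 0.0663/(0.0159·78.1) = 0.05339 K/W
  R_conv,out = 1/(hA) = 1/(11.0·78.1) = 0.001164 K/W
ΣR = 0.001123 + 0.01621 + 0.05339 + 0.001164 = 0.07189 K/W
Q = ΔT/ΣR = (23.2 °C − -8.64 °C)/0.07189 = 443 W

Q = 443 W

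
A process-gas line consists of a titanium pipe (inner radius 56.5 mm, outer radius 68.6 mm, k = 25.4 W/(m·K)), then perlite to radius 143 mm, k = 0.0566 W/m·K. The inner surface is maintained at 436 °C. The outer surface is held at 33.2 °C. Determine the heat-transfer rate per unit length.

Q' = 195 W/m

Treat each layer as a resistance in series:
  R'_titanium = ln(0.0686/0.0565)/(2πk) = 0.1941/(2π·25.4) = 0.001216 m·K/W
  R'_perlite = ln(0.143/0.0686)/(2πk) = 0.7346/(2π·0.0566) = 2.066 m·K/W
ΣR = 0.001216 + 2.066 = 2.067 m·K/W
Q' = ΔT/ΣR = (436 °C − 33.2 °C)/2.067 = 195 W/m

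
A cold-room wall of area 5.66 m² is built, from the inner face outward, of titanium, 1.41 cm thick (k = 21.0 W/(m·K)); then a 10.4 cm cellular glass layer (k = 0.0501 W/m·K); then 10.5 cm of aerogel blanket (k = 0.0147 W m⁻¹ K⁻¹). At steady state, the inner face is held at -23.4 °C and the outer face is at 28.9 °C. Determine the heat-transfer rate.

Q = 32.1 W

Series thermal resistances, inner to outer:
  R_titanium = L/(kA) = 0.0141/(21.0·5.66) = 1.186×10^-4 K/W
  R_cellular glass = L/(kA) = 0.104/(0.0501·5.66) = 0.3668 K/W
  R_aerogel blanket = L/(kA) = 0.105/(0.0147·5.66) = 1.262 K/W
ΣR = 1.186×10^-4 + 0.3668 + 1.262 = 1.629 K/W
Q = ΔT/ΣR = (-23.4 °C − 28.9 °C)/1.629 = -32.1 W
(Negative Q ⇒ heat flows inward; heat gain = 32.1 W.)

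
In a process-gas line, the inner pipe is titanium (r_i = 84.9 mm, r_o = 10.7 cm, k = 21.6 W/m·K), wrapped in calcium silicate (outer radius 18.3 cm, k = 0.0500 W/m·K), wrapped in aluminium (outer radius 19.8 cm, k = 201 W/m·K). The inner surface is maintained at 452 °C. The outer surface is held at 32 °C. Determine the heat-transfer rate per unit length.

Q' = 246 W/m

Series thermal resistances, inner to outer:
  R'_titanium = ln(0.107/0.0849)/(2πk) = 0.2314/(2π·21.6) = 0.001705 m·K/W
  R'_calcium silicate = ln(0.183/0.107)/(2πk) = 0.5367/(2π·0.0500) = 1.708 m·K/W
  R'_aluminium = ln(0.198/0.183)/(2πk) = 0.07878/(2π·201) = 6.238×10^-5 m·K/W
ΣR = 0.001705 + 1.708 + 6.238×10^-5 = 1.710 m·K/W
Q' = ΔT/ΣR = (452 °C − 32 °C)/1.710 = 246 W/m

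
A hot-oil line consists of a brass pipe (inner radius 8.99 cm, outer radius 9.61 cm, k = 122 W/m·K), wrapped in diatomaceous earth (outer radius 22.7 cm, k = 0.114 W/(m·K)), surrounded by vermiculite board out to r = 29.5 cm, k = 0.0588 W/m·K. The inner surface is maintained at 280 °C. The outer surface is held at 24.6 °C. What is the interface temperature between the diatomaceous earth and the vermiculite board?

T = 119 °C

Resistance network (inner→outer):
  R'_brass = ln(0.0961/0.0899)/(2πk) = 0.06669/(2π·122) = 8.700×10^-5 m·K/W
  R'_diatomaceous earth = ln(0.227/0.0961)/(2πk) = 0.8596/(2π·0.114) = 1.200 m·K/W
  R'_vermiculite board = ln(0.295/0.227)/(2πk) = 0.2620/(2π·0.0588) = 0.7092 m·K/W
ΣR = 8.700×10^-5 + 1.200 + 0.7092 = 1.909 m·K/W
Q' = ΔT/ΣR = (280 °C − 24.6 °C)/1.909 = 133.8 W/m
From the inner boundary to the diatomaceous earth/vermiculite board interface, ΣR_partial = 1.200 m·K/W.
T_interface = T_in − Q'·ΣR_partial = 280 °C − (133.8)(1.200) = 119 °C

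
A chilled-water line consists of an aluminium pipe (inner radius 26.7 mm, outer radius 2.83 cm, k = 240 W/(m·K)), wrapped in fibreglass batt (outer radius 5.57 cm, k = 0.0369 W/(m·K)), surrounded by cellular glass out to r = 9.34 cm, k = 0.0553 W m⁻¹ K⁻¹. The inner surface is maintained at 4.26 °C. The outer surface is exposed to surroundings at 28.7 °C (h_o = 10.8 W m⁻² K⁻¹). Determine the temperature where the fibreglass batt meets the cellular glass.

Treat each layer as a resistance in series:
  R'_aluminium = ln(0.0283/0.0267)/(2πk) = 0.05820/(2π·240) = 3.859×10^-5 m·K/W
  R'_fibreglass batt = ln(0.0557/0.0283)/(2πk) = 0.6771/(2π·0.0369) = 2.921 m·K/W
  R'_cellular glass = ln(0.0934/0.0557)/(2πk) = 0.5169/(2π·0.0553) = 1.488 m·K/W
  R'_conv,out = 1/(2πr h) = 1/(2π·0.0934·10.8) = 0.1578 m·K/W
ΣR = 3.859×10^-5 + 2.921 + 1.488 + 0.1578 = 4.567 m·K/W
Q' = ΔT/ΣR = (4.26 °C − 28.7 °C)/4.567 = -5.351 W/m
From the inner boundary to the fibreglass batt/cellular glass interface, ΣR_partial = 2.921 m·K/W.
T_interface = T_in − Q'·ΣR_partial = 4.26 °C − (-5.351)(2.921) = 19.9 °C

T = 19.9 °C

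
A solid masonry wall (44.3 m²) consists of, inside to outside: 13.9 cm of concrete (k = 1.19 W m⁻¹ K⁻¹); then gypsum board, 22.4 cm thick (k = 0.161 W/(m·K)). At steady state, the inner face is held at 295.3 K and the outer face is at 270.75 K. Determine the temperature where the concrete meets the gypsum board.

T = 293.4 K

Series thermal resistances, inner to outer:
  R_concrete = L/(kA) = 0.139/(1.19·44.3) = 0.002637 K/W
  R_gypsum board = L/(kA) = 0.224/(0.161·44.3) = 0.03141 K/W
ΣR = 0.002637 + 0.03141 = 0.03405 K/W
Q = ΔT/ΣR = (295.3 K − 270.75 K)/0.03405 = 721.0 W
From the inner boundary to the concrete/gypsum board interface, ΣR_partial = 0.002637 K/W.
T_interface = T_in − Q·ΣR_partial = 295.3 K − (721.0)(0.002637) = 293.4 K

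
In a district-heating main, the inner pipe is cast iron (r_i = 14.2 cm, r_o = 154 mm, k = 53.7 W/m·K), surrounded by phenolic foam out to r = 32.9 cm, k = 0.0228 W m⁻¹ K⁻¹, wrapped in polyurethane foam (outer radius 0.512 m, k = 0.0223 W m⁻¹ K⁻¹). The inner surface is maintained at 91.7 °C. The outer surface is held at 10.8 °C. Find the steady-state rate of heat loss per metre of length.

Q' = 9.57 W/m

Resistance network (inner→outer):
  R'_cast iron = ln(0.154/0.142)/(2πk) = 0.08113/(2π·53.7) = 2.404×10^-4 m·K/W
  R'_phenolic foam = ln(0.329/0.154)/(2πk) = 0.7591/(2π·0.0228) = 5.299 m·K/W
  R'_polyurethane foam = ln(0.512/0.329)/(2πk) = 0.4423/(2π·0.0223) = 3.156 m·K/W
ΣR = 2.404×10^-4 + 5.299 + 3.156 = 8.455 m·K/W
Q' = ΔT/ΣR = (91.7 °C − 10.8 °C)/8.455 = 9.57 W/m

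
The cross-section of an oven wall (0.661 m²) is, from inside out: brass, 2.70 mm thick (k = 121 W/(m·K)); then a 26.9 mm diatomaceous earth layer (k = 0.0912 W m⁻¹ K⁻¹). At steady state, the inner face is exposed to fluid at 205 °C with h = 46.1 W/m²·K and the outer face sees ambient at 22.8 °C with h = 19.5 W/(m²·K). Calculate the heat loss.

Q = 327 W

Treat each layer as a resistance in series:
  R_conv,in = 1/(hA) = 1/(46.1·0.661) = 0.03282 K/W
  R_brass = L/(kA) = 0.00270/(121·0.661) = 3.376×10^-5 K/W
  R_diatomaceous earth = L/(kA) = 0.0269/(0.0912·0.661) = 0.4462 K/W
  R_conv,out = 1/(hA) = 1/(19.5·0.661) = 0.07758 K/W
ΣR = 0.03282 + 3.376×10^-5 + 0.4462 + 0.07758 = 0.5566 K/W
Q = ΔT/ΣR = (205 °C − 22.8 °C)/0.5566 = 327 W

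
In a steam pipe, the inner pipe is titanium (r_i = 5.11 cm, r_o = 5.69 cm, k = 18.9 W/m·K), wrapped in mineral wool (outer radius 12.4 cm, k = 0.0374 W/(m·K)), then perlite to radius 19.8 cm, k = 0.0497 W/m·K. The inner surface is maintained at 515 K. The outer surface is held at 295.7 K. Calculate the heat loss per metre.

Q' = 45.5 W/m

Treat each layer as a resistance in series:
  R'_titanium = ln(0.0569/0.0511)/(2πk) = 0.1075/(2π·18.9) = 9.053×10^-4 m·K/W
  R'_mineral wool = ln(0.124/0.0569)/(2πk) = 0.7790/(2π·0.0374) = 3.315 m·K/W
  R'_perlite = ln(0.198/0.124)/(2πk) = 0.4680/(2π·0.0497) = 1.499 m·K/W
ΣR = 9.053×10^-4 + 3.315 + 1.499 = 4.815 m·K/W
Q' = ΔT/ΣR = (515 K − 295.7 K)/4.815 = 45.5 W/m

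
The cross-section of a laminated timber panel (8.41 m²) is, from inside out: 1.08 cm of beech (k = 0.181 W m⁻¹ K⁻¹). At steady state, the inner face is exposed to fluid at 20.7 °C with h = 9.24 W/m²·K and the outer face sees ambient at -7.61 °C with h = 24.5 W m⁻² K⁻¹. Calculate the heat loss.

Series thermal resistances, inner to outer:
  R_conv,in = 1/(hA) = 1/(9.24·8.41) = 0.01287 K/W
  R_beech = L/(kA) = 0.0108/(0.181·8.41) = 0.007095 K/W
  R_conv,out = 1/(hA) = 1/(24.5·8.41) = 0.004853 K/W
ΣR = 0.01287 + 0.007095 + 0.004853 = 0.02482 K/W
Q = ΔT/ΣR = (20.7 °C − -7.61 °C)/0.02482 = 1140 W

Q = 1140 W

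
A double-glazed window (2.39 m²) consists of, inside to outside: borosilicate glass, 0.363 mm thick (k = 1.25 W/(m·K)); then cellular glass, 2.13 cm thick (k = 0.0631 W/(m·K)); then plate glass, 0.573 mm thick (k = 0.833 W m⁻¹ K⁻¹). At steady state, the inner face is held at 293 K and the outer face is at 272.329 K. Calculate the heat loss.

Q = 146 W

Resistance network (inner→outer):
  R_borosilicate glass = L/(kA) = 3.63×10^-4/(1.25·2.39) = 1.215×10^-4 K/W
  R_cellular glass = L/(kA) = 0.0213/(0.0631·2.39) = 0.1412 K/W
  R_plate glass = L/(kA) = 5.73×10^-4/(0.833·2.39) = 2.878×10^-4 K/W
ΣR = 1.215×10^-4 + 0.1412 + 2.878×10^-4 = 0.1416 K/W
Q = ΔT/ΣR = (293 K − 272.329 K)/0.1416 = 146 W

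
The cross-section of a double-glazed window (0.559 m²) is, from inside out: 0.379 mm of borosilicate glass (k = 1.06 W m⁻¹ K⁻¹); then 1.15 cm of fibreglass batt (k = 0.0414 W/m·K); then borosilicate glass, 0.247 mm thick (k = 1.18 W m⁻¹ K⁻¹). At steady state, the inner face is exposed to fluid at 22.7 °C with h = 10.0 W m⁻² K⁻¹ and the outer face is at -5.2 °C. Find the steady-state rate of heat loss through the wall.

Q = 41.2 W

Series thermal resistances, inner to outer:
  R_conv,in = 1/(hA) = 1/(10.0·0.559) = 0.1789 K/W
  R_borosilicate glass = L/(kA) = 3.79×10^-4/(1.06·0.559) = 6.396×10^-4 K/W
  R_fibreglass batt = L/(kA) = 0.0115/(0.0414·0.559) = 0.4969 K/W
  R_borosilicate glass = L/(kA) = 2.47×10^-4/(1.18·0.559) = 3.745×10^-4 K/W
ΣR = 0.1789 + 6.396×10^-4 + 0.4969 + 3.745×10^-4 = 0.6768 K/W
Q = ΔT/ΣR = (22.7 °C − -5.2 °C)/0.6768 = 41.2 W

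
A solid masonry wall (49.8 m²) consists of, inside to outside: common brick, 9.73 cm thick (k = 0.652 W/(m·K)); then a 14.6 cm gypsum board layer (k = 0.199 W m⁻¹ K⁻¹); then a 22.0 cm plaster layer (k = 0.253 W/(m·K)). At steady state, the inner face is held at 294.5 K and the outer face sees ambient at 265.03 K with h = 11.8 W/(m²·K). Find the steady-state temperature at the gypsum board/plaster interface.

Resistance network (inner→outer):
  R_common brick = L/(kA) = 0.0973/(0.652·49.8) = 0.002997 K/W
  R_gypsum board = L/(kA) = 0.146/(0.199·49.8) = 0.01473 K/W
  R_plaster = L/(kA) = 0.220/(0.253·49.8) = 0.01746 K/W
  R_conv,out = 1/(hA) = 1/(11.8·49.8) = 0.001702 K/W
ΣR = 0.002997 + 0.01473 + 0.01746 + 0.001702 = 0.03689 K/W
Q = ΔT/ΣR = (294.5 K − 265.03 K)/0.03689 = 798.9 W
From the inner boundary to the gypsum board/plaster interface, ΣR_partial = 0.01773 K/W.
T_interface = T_in − Q·ΣR_partial = 294.5 K − (798.9)(0.01773) = 280.34 K

T = 280.34 K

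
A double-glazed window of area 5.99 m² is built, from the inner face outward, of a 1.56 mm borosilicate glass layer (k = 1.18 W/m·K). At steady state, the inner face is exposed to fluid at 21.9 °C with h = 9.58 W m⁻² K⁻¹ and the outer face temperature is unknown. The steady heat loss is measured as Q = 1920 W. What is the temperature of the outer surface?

T_out = -12.0 °C

Series resistances:
  R_conv,in = 1/(hA) = 1/(9.58·5.99) = 0.01743 K/W
  R_borosilicate glass = L/(kA) = 0.00156/(1.18·5.99) = 2.207×10^-4 K/W
ΣR = 0.01765 K/W
ΔT = Q·ΣR = 1920 × 0.01765 = 33.89 K
Heat flows outward, so T_out = T_in − ΔT = 21.9 − 33.89 = -12.0 °C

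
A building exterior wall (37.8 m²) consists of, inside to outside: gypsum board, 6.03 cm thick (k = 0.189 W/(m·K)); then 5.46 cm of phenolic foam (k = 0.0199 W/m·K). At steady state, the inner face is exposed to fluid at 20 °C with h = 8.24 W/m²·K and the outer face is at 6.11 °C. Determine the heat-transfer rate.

Q = 165 W

Series thermal resistances, inner to outer:
  R_conv,in = 1/(hA) = 1/(8.24·37.8) = 0.003211 K/W
  R_gypsum board = L/(kA) = 0.0603/(0.189·37.8) = 0.008440 K/W
  R_phenolic foam = L/(kA) = 0.0546/(0.0199·37.8) = 0.07259 K/W
ΣR = 0.003211 + 0.008440 + 0.07259 = 0.08424 K/W
Q = ΔT/ΣR = (20 °C − 6.11 °C)/0.08424 = 165 W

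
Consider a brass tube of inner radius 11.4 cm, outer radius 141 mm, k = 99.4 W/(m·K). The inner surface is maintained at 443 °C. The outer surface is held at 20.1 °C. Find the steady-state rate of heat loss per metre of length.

Q' = 1.24×10^6 W/m

Q' = 2πk·ΔT/ln(r₂/r₁) = 2π × 99.4 × 422.9 / ln(0.141/0.114) = 1.24×10^6 W/m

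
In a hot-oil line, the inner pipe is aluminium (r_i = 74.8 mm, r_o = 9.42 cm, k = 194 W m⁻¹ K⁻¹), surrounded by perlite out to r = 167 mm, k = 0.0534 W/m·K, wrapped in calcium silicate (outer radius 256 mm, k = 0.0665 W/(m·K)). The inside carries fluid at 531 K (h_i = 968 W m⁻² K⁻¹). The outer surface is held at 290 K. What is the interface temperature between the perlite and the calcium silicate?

Treat each layer as a resistance in series:
  R'_conv,in = 1/(2πr h) = 1/(2π·0.0748·968) = 0.002198 m·K/W
  R'_aluminium = ln(0.0942/0.0748)/(2πk) = 0.2306/(2π·194) = 1.892×10^-4 m·K/W
  R'_perlite = ln(0.167/0.0942)/(2πk) = 0.5726/(2π·0.0534) = 1.707 m·K/W
  R'_calcium silicate = ln(0.256/0.167)/(2πk) = 0.4272/(2π·0.0665) = 1.022 m·K/W
ΣR = 0.002198 + 1.892×10^-4 + 1.707 + 1.022 = 2.731 m·K/W
Q' = ΔT/ΣR = (531 K − 290 K)/2.731 = 88.25 W/m
From the inner boundary to the perlite/calcium silicate interface, ΣR_partial = 1.709 m·K/W.
T_interface = T_in − Q'·ΣR_partial = 531 K − (88.25)(1.709) = 380 K

T = 380 K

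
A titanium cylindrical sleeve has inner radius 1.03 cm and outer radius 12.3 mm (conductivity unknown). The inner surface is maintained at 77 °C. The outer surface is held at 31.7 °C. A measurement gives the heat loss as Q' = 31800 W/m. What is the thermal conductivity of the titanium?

ΣR = ΔT/Q' = |77 − 31.7|/31800 = 0.001425 m·K/W
ln(r₂/r₁)/(2πk) = 0.001425 ⇒ k = 0.1775/(2π·0.001425) = 19.8 W/m·K

k = 19.8 W/m·K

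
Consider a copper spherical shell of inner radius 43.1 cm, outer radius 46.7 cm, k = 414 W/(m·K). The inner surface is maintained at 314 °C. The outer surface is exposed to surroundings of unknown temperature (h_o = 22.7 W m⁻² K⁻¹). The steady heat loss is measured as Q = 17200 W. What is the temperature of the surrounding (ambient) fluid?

T_out = 36.9 °C

Sum the resistances:
  R_copper = (1/0.431 − 1/0.467)/(4πk) = 0.1789/(4π·414) = 3.438×10^-5 K/W
  R_conv,out = 1/(4πr²h) = 1/(4π·0.467²·22.7) = 0.01607 K/W
ΣR = 0.01611 K/W
ΔT = Q·ΣR = 17200 × 0.01611 = 277.1 K
Heat flows outward, so T_out = T_in − ΔT = 314 − 277.1 = 36.9 °C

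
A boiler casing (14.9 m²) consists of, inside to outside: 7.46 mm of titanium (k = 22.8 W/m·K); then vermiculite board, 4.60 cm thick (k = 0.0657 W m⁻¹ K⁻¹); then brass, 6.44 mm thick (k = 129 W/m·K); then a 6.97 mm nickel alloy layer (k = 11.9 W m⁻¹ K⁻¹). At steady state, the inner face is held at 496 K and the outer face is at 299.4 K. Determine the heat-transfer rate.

Q = 4180 W

Series thermal resistances, inner to outer:
  R_titanium = L/(kA) = 0.00746/(22.8·14.9) = 2.196×10^-5 K/W
  R_vermiculite board = L/(kA) = 0.0460/(0.0657·14.9) = 0.04699 K/W
  R_brass = L/(kA) = 0.00644/(129·14.9) = 3.351×10^-6 K/W
  R_nickel alloy = L/(kA) = 0.00697/(11.9·14.9) = 3.931×10^-5 K/W
ΣR = 2.196×10^-5 + 0.04699 + 3.351×10^-6 + 3.931×10^-5 = 0.04705 K/W
Q = ΔT/ΣR = (496 K − 299.4 K)/0.04705 = 4180 W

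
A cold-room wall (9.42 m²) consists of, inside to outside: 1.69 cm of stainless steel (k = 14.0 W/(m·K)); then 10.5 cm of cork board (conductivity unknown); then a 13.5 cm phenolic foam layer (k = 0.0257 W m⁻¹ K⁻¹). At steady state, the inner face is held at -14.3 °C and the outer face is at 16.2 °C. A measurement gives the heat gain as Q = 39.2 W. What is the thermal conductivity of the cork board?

ΣR = ΔT/Q = |-14.3 − 16.2|/39.2 = 0.7781 K/W
Known resistances:
  R_stainless steel = L/(kA) = 0.0169/(14.0·9.42) = 1.281×10^-4 K/W
  R_phenolic foam = L/(kA) = 0.135/(0.0257·9.42) = 0.5576 K/W
R_cork board = ΣR − ΣR_known = 0.7781 − 0.5577 = 0.2204 K/W
L/(kA) = 0.2204 ⇒ k = 0.105/(0.2204·9.42) = 0.0506 W/m·K

k = 0.0506 W/m·K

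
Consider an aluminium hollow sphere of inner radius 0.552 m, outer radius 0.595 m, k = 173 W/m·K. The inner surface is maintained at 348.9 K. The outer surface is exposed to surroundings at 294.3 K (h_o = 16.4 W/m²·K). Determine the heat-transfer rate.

Q = 3.97 kW

Resistance network (inner→outer):
  R_aluminium = (1/0.552 − 1/0.595)/(4πk) = 0.1309/(4π·173) = 6.022×10^-5 K/W
  R_conv,out = 1/(4πr²h) = 1/(4π·0.595²·16.4) = 0.01371 K/W
ΣR = 6.022×10^-5 + 0.01371 = 0.01377 K/W
Q = ΔT/ΣR = (348.9 K − 294.3 K)/0.01377 = 3970 W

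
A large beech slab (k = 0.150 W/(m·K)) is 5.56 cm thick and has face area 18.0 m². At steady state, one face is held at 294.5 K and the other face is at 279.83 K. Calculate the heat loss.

Q = kA·ΔT/L = 0.150 × 18.0 × |294.5 K − 279.83 K| / 0.0556 = 712 W

Q = 712 W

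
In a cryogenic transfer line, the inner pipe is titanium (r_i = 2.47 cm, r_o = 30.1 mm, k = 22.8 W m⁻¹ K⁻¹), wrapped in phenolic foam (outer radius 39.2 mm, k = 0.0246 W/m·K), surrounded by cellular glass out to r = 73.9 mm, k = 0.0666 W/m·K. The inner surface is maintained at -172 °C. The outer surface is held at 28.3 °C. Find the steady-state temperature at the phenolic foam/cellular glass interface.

T = -65.8 °C

Series thermal resistances, inner to outer:
  R'_titanium = ln(0.0301/0.0247)/(2πk) = 0.1977/(2π·22.8) = 0.001380 m·K/W
  R'_phenolic foam = ln(0.0392/0.0301)/(2πk) = 0.2642/(2π·0.0246) = 1.709 m·K/W
  R'_cellular glass = ln(0.0739/0.0392)/(2πk) = 0.6340/(2π·0.0666) = 1.515 m·K/W
ΣR = 0.001380 + 1.709 + 1.515 = 3.225 m·K/W
Q' = ΔT/ΣR = (-172 °C − 28.3 °C)/3.225 = -62.11 W/m
From the inner boundary to the phenolic foam/cellular glass interface, ΣR_partial = 1.710 m·K/W.
T_interface = T_in − Q'·ΣR_partial = -172 °C − (-62.11)(1.710) = -65.8 °C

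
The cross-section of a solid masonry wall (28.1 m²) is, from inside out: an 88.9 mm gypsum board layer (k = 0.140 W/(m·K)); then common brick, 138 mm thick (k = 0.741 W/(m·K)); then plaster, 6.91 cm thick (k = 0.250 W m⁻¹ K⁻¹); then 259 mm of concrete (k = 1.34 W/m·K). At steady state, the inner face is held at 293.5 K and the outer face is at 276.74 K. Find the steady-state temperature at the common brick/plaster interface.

T = 282.84 K

Series thermal resistances, inner to outer:
  R_gypsum board = L/(kA) = 0.0889/(0.140·28.1) = 0.02260 K/W
  R_common brick = L/(kA) = 0.138/(0.741·28.1) = 0.006628 K/W
  R_plaster = L/(kA) = 0.0691/(0.250·28.1) = 0.009836 K/W
  R_concrete = L/(kA) = 0.259/(1.34·28.1) = 0.006878 K/W
ΣR = 0.02260 + 0.006628 + 0.009836 + 0.006878 = 0.04594 K/W
Q = ΔT/ΣR = (293.5 K − 276.74 K)/0.04594 = 364.8 W
From the inner boundary to the common brick/plaster interface, ΣR_partial = 0.02923 K/W.
T_interface = T_in − Q·ΣR_partial = 293.5 K − (364.8)(0.02923) = 282.84 K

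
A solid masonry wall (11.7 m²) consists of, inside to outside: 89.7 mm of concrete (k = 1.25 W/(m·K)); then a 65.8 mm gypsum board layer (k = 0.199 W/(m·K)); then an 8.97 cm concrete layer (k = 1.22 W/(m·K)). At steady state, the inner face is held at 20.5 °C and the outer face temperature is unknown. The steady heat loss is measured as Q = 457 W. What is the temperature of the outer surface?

T_out = 1.91 °C

Sum the resistances:
  R_concrete = L/(kA) = 0.0897/(1.25·11.7) = 0.006133 K/W
  R_gypsum board = L/(kA) = 0.0658/(0.199·11.7) = 0.02826 K/W
  R_concrete = L/(kA) = 0.0897/(1.22·11.7) = 0.006284 K/W
ΣR = 0.04068 K/W
ΔT = Q·ΣR = 457 × 0.04068 = 18.59 K
Heat flows outward, so T_out = T_in − ΔT = 20.5 − 18.59 = 1.91 °C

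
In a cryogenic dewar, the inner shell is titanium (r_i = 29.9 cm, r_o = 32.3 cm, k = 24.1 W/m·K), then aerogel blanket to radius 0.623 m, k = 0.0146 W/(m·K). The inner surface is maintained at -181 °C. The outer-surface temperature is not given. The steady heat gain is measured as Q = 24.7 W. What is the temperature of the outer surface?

Sum the resistances:
  R_titanium = (1/0.299 − 1/0.323)/(4πk) = 0.2485/(4π·24.1) = 8.206×10^-4 K/W
  R_aerogel blanket = (1/0.323 − 1/0.623)/(4πk) = 1.491/(4π·0.0146) = 8.126 K/W
ΣR = 8.127 K/W
ΔT = Q·ΣR = 24.7 × 8.127 = 200.7 K
Heat flows inward, so T_out = T_in + ΔT = -181 + 200.7 = 19.7 °C

T_out = 19.7 °C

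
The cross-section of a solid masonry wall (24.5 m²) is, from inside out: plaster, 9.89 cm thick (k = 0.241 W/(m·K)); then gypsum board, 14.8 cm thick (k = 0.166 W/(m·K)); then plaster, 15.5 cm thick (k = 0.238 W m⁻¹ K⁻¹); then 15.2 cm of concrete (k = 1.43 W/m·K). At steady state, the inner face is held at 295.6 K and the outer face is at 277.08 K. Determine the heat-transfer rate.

Q = 220 W

Series thermal resistances, inner to outer:
  R_plaster = L/(kA) = 0.0989/(0.241·24.5) = 0.01675 K/W
  R_gypsum board = L/(kA) = 0.148/(0.166·24.5) = 0.03639 K/W
  R_plaster = L/(kA) = 0.155/(0.238·24.5) = 0.02658 K/W
  R_concrete = L/(kA) = 0.152/(1.43·24.5) = 0.004339 K/W
ΣR = 0.01675 + 0.03639 + 0.02658 + 0.004339 = 0.08406 K/W
Q = ΔT/ΣR = (295.6 K − 277.08 K)/0.08406 = 220 W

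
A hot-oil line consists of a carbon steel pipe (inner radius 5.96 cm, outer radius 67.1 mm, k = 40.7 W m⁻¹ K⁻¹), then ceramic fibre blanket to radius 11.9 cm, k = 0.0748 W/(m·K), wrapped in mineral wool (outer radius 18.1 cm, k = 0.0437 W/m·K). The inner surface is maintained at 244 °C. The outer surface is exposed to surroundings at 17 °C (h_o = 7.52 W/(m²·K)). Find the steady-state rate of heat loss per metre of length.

Treat each layer as a resistance in series:
  R'_carbon steel = ln(0.0671/0.0596)/(2πk) = 0.1185/(2π·40.7) = 4.635×10^-4 m·K/W
  R'_ceramic fibre blanket = ln(0.119/0.0671)/(2πk) = 0.5729/(2π·0.0748) = 1.219 m·K/W
  R'_mineral wool = ln(0.181/0.119)/(2πk) = 0.4194/(2π·0.0437) = 1.527 m·K/W
  R'_conv,out = 1/(2πr h) = 1/(2π·0.181·7.52) = 0.1169 m·K/W
ΣR = 4.635×10^-4 + 1.219 + 1.527 + 0.1169 = 2.863 m·K/W
Q' = ΔT/ΣR = (244 °C − 17 °C)/2.863 = 79.3 W/m

Q' = 79.3 W/m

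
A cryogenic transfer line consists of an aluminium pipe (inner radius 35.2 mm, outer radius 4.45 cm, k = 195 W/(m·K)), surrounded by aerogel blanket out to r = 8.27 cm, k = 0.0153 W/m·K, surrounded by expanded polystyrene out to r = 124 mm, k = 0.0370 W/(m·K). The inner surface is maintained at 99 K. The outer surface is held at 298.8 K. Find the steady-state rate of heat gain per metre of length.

Q' = 24.4 W/m

Series thermal resistances, inner to outer:
  R'_aluminium = ln(0.0445/0.0352)/(2πk) = 0.2344/(2π·195) = 1.913×10^-4 m·K/W
  R'_aerogel blanket = ln(0.0827/0.0445)/(2πk) = 0.6197/(2π·0.0153) = 6.447 m·K/W
  R'_expanded polystyrene = ln(0.124/0.0827)/(2πk) = 0.4051/(2π·0.0370) = 1.742 m·K/W
ΣR = 1.913×10^-4 + 6.447 + 1.742 = 8.189 m·K/W
Q' = ΔT/ΣR = (99 K − 298.8 K)/8.189 = -24.4 W/m
(Negative Q' ⇒ heat flows inward; heat gain = 24.4 W/m.)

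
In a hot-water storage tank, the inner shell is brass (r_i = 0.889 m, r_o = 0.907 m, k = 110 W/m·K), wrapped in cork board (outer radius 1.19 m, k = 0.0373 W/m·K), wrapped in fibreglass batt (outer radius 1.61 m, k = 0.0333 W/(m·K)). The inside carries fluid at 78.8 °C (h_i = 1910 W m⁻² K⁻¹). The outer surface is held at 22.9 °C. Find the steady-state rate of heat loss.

Series thermal resistances, inner to outer:
  R_conv,in = 1/(4πr²h) = 1/(4π·0.889²·1910) = 5.272×10^-5 K/W
  R_brass = (1/0.889 − 1/0.907)/(4πk) = 0.02232/(4π·110) = 1.615×10^-5 K/W
  R_cork board = (1/0.907 − 1/1.19)/(4πk) = 0.2622/(4π·0.0373) = 0.5594 K/W
  R_fibreglass batt = (1/1.19 − 1/1.61)/(4πk) = 0.2192/(4π·0.0333) = 0.5239 K/W
ΣR = 5.272×10^-5 + 1.615×10^-5 + 0.5594 + 0.5239 = 1.083 K/W
Q = ΔT/ΣR = (78.8 °C − 22.9 °C)/1.083 = 51.6 W

Q = 51.6 W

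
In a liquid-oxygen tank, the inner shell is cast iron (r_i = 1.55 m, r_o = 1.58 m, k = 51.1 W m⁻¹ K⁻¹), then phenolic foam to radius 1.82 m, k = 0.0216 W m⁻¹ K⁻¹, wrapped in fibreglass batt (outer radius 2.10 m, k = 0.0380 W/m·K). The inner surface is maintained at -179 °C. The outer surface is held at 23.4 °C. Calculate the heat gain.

Treat each layer as a resistance in series:
  R_cast iron = (1/1.55 − 1/1.58)/(4πk) = 0.01225/(4π·51.1) = 1.908×10^-5 K/W
  R_phenolic foam = (1/1.58 − 1/1.82)/(4πk) = 0.08346/(4π·0.0216) = 0.3075 K/W
  R_fibreglass batt = (1/1.82 − 1/2.10)/(4πk) = 0.07326/(4π·0.0380) = 0.1534 K/W
ΣR = 1.908×10^-5 + 0.3075 + 0.1534 = 0.4609 K/W
Q = ΔT/ΣR = (-179 °C − 23.4 °C)/0.4609 = -439 W
(Negative Q ⇒ heat flows inward; heat gain = 439 W.)

Q = 439 W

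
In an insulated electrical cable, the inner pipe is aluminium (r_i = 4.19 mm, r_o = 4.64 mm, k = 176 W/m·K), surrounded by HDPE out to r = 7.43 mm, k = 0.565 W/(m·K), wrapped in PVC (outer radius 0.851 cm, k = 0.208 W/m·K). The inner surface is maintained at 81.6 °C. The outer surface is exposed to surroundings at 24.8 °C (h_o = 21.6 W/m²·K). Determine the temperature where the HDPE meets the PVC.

T = 74.8 °C

Resistance network (inner→outer):
  R'_aluminium = ln(0.00464/0.00419)/(2πk) = 0.1020/(2π·176) = 9.225×10^-5 m·K/W
  R'_HDPE = ln(0.00743/0.00464)/(2πk) = 0.4708/(2π·0.565) = 0.1326 m·K/W
  R'_PVC = ln(0.00851/0.00743)/(2πk) = 0.1357/(2π·0.208) = 0.1038 m·K/W
  R'_conv,out = 1/(2πr h) = 1/(2π·0.00851·21.6) = 0.8658 m·K/W
ΣR = 9.225×10^-5 + 0.1326 + 0.1038 + 0.8658 = 1.102 m·K/W
Q' = ΔT/ΣR = (81.6 °C − 24.8 °C)/1.102 = 51.54 W/m
From the inner boundary to the HDPE/PVC interface, ΣR_partial = 0.1327 m·K/W.
T_interface = T_in − Q'·ΣR_partial = 81.6 °C − (51.54)(0.1327) = 74.8 °C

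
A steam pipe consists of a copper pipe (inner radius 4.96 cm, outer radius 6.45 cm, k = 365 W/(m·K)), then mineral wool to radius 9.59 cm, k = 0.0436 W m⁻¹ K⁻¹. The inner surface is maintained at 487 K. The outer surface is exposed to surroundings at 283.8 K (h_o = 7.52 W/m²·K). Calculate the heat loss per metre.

Resistance network (inner→outer):
  R'_copper = ln(0.0645/0.0496)/(2πk) = 0.2627/(2π·365) = 1.145×10^-4 m·K/W
  R'_mineral wool = ln(0.0959/0.0645)/(2πk) = 0.3966/(2π·0.0436) = 1.448 m·K/W
  R'_conv,out = 1/(2πr h) = 1/(2π·0.0959·7.52) = 0.2207 m·K/W
ΣR = 1.145×10^-4 + 1.448 + 0.2207 = 1.669 m·K/W
Q' = ΔT/ΣR = (487 K − 283.8 K)/1.669 = 122 W/m

Q' = 122 W/m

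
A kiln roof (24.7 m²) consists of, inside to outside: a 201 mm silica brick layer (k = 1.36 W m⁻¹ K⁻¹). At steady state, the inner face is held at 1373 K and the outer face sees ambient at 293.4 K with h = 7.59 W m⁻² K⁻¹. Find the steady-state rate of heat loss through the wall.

Resistance network (inner→outer):
  R_silica brick = L/(kA) = 0.201/(1.36·24.7) = 0.005984 K/W
  R_conv,out = 1/(hA) = 1/(7.59·24.7) = 0.005334 K/W
ΣR = 0.005984 + 0.005334 = 0.01132 K/W
Q = ΔT/ΣR = (1373 K − 293.4 K)/0.01132 = 95400 W

Q = 95.4 kW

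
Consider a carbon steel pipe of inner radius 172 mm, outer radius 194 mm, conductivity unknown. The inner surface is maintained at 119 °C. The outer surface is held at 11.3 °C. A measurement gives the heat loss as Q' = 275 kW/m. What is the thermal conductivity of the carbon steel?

k = 48.9 W/m·K

ΣR = ΔT/Q' = |119 − 11.3|/2.75×10^5 = 3.916×10^-4 m·K/W
ln(r₂/r₁)/(2πk) = 3.916×10^-4 ⇒ k = 0.1204/(2π·3.916×10^-4) = 48.9 W/m·K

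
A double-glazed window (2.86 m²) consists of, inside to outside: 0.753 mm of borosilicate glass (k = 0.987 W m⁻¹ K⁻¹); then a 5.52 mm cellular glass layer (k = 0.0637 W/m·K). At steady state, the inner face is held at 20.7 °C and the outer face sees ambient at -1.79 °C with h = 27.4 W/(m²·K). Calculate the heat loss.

Resistance network (inner→outer):
  R_borosilicate glass = L/(kA) = 7.53×10^-4/(0.987·2.86) = 2.668×10^-4 K/W
  R_cellular glass = L/(kA) = 0.00552/(0.0637·2.86) = 0.03030 K/W
  R_conv,out = 1/(hA) = 1/(27.4·2.86) = 0.01276 K/W
ΣR = 2.668×10^-4 + 0.03030 + 0.01276 = 0.04333 K/W
Q = ΔT/ΣR = (20.7 °C − -1.79 °C)/0.04333 = 519 W

Q = 519 W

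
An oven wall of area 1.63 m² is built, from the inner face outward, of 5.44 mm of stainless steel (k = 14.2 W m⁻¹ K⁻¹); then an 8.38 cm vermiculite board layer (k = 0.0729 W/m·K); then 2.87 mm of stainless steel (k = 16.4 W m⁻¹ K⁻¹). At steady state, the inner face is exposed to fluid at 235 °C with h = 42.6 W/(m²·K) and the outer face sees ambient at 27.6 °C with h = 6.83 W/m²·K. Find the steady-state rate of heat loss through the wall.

Q = 256 W

Resistance network (inner→outer):
  R_conv,in = 1/(hA) = 1/(42.6·1.63) = 0.01440 K/W
  R_stainless steel = L/(kA) = 0.00544/(14.2·1.63) = 2.350×10^-4 K/W
  R_vermiculite board = L/(kA) = 0.0838/(0.0729·1.63) = 0.7052 K/W
  R_stainless steel = L/(kA) = 0.00287/(16.4·1.63) = 1.074×10^-4 K/W
  R_conv,out = 1/(hA) = 1/(6.83·1.63) = 0.08982 K/W
ΣR = 0.01440 + 2.350×10^-4 + 0.7052 + 1.074×10^-4 + 0.08982 = 0.8098 K/W
Q = ΔT/ΣR = (235 °C − 27.6 °C)/0.8098 = 256 W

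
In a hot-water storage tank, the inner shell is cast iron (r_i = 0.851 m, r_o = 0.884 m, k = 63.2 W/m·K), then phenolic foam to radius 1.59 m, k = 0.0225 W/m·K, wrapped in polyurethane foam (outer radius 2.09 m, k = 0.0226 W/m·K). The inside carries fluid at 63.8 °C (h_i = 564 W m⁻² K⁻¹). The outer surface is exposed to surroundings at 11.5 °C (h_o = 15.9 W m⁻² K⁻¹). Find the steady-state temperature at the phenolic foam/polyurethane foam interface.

Treat each layer as a resistance in series:
  R_conv,in = 1/(4πr²h) = 1/(4π·0.851²·564) = 1.948×10^-4 K/W
  R_cast iron = (1/0.851 − 1/0.884)/(4πk) = 0.04387/(4π·63.2) = 5.523×10^-5 K/W
  R_phenolic foam = (1/0.884 − 1/1.59)/(4πk) = 0.5023/(4π·0.0225) = 1.776 K/W
  R_polyurethane foam = (1/1.59 − 1/2.09)/(4πk) = 0.1505/(4π·0.0226) = 0.5298 K/W
  R_conv,out = 1/(4πr²h) = 1/(4π·2.09²·15.9) = 0.001146 K/W
ΣR = 1.948×10^-4 + 5.523×10^-5 + 1.776 + 0.5298 + 0.001146 = 2.307 K/W
Q = ΔT/ΣR = (63.8 °C − 11.5 °C)/2.307 = 22.67 W
From the inner boundary to the phenolic foam/polyurethane foam interface, ΣR_partial = 1.776 K/W.
T_interface = T_in − Q·ΣR_partial = 63.8 °C − (22.67)(1.776) = 23.5 °C

T = 23.5 °C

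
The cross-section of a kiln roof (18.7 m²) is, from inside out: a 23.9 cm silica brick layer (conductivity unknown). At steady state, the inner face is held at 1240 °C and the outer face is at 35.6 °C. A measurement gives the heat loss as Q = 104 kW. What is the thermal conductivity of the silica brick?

k = 1.10 W/m·K

ΣR = ΔT/Q = |1240 − 35.6|/1.04×10^5 = 0.01158 K/W
L/(kA) = 0.01158 ⇒ k = 0.239/(0.01158·18.7) = 1.10 W/m·K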